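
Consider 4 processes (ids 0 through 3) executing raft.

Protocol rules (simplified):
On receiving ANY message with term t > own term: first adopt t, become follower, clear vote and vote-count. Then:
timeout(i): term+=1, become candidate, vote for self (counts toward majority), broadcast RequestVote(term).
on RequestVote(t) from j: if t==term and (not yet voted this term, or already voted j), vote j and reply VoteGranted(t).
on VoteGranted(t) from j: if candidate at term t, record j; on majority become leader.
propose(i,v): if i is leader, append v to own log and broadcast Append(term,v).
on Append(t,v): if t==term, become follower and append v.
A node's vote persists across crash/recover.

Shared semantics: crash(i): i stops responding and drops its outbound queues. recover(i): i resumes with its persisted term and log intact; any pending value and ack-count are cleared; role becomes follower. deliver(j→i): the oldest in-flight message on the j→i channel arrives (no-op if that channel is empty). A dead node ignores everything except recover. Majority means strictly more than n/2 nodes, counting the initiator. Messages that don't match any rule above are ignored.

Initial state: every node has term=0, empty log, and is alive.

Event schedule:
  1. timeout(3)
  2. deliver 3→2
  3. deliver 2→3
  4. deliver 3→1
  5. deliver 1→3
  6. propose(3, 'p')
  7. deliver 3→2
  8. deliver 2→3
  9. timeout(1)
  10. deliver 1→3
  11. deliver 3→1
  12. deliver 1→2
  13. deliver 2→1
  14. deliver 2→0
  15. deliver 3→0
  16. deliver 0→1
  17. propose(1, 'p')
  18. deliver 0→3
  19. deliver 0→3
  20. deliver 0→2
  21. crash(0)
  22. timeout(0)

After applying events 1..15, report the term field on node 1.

2

1. timeout(3):  <3:cand t1 ->
2. deliver 3→2:  <2:foll t1 ->
3. deliver 2→3:  nop
4. deliver 3→1:  <1:foll t1 ->
5. deliver 1→3:  <3:lead t1 ->
6. propose(3,'p'):  <3:lead t1 p>
7. deliver 3→2:  <2:foll t1 p>
8. deliver 2→3:  nop
9. timeout(1):  <1:cand t2 ->
10. deliver 1→3:  <3:foll t2 p>
11. deliver 3→1:  nop
12. deliver 1→2:  <2:foll t2 p>
13. deliver 2→1:  nop
14. deliver 2→0:  nop
15. deliver 3→0:  <0:foll t1 ->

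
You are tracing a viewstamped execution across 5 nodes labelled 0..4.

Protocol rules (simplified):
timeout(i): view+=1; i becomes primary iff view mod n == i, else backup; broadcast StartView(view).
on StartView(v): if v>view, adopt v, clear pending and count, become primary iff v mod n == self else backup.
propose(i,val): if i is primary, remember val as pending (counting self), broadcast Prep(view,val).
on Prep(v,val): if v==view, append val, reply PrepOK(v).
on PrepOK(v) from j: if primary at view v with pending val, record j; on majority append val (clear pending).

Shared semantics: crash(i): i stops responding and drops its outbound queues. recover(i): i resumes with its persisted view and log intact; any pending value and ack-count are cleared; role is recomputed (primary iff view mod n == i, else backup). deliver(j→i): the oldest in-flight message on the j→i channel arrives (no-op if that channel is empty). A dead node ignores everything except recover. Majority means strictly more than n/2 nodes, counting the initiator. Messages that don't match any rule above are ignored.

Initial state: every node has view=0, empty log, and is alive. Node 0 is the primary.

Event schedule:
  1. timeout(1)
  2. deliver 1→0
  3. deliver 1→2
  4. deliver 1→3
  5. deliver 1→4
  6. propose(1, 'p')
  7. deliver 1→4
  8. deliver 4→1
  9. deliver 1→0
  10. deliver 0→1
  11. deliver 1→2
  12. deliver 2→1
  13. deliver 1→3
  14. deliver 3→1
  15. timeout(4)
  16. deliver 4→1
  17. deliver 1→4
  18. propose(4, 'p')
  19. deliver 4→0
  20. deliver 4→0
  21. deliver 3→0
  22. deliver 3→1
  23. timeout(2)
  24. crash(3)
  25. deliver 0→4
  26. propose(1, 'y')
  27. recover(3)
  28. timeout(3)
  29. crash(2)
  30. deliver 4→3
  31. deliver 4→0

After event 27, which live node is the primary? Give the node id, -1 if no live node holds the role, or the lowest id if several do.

step 1 timeout(1): 1={prim,v=1,log=-}
step 2 deliver 1→0: 0={back,v=1,log=-}
step 3 deliver 1→2: 2={back,v=1,log=-}
step 4 deliver 1→3: 3={back,v=1,log=-}
step 5 deliver 1→4: 4={back,v=1,log=-}
step 6 propose(1,'p'): —
step 7 deliver 1→4: 4={back,v=1,log=p}
step 8 deliver 4→1: —
step 9 deliver 1→0: 0={back,v=1,log=p}
step 10 deliver 0→1: 1={prim,v=1,log=p}
step 11 deliver 1→2: 2={back,v=1,log=p}
step 12 deliver 2→1: —
step 13 deliver 1→3: 3={back,v=1,log=p}
step 14 deliver 3→1: —
step 15 timeout(4): 4={back,v=2,log=p}
step 16 deliver 4→1: 1={back,v=2,log=p}
step 17 deliver 1→4: —
step 18 propose(4,'p'): —
step 19 deliver 4→0: 0={back,v=2,log=p}
step 20 deliver 4→0: —
step 21 deliver 3→0: —
step 22 deliver 3→1: —
step 23 timeout(2): 2={prim,v=2,log=p}
step 24 crash(3): 3={✗back,v=1,log=p}
step 25 deliver 0→4: —
step 26 propose(1,'y'): —
step 27 recover(3): 3={back,v=1,log=p}

2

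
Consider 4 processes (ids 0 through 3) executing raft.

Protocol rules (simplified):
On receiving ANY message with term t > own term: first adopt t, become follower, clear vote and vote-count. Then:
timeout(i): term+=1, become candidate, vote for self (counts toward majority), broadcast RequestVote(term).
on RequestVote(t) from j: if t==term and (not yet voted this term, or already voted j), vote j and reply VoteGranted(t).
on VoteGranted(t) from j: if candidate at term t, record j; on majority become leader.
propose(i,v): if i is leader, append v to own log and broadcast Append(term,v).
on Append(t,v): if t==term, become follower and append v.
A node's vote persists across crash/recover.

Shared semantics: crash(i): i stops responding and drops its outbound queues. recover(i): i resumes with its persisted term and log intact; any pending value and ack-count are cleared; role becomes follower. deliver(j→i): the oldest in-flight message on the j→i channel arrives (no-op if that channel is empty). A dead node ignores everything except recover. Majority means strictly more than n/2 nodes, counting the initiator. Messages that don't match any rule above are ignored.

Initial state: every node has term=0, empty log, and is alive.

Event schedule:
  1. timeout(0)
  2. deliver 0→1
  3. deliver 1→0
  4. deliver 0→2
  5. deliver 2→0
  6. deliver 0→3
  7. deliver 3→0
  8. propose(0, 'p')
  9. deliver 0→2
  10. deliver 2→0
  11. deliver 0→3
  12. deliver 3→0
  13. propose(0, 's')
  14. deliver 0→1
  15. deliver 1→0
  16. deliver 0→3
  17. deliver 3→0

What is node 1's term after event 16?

step 1 timeout(0): 0={cand,t=1,log=-}
step 2 deliver 0→1: 1={foll,t=1,log=-}
step 3 deliver 1→0: —
step 4 deliver 0→2: 2={foll,t=1,log=-}
step 5 deliver 2→0: 0={lead,t=1,log=-}
step 6 deliver 0→3: 3={foll,t=1,log=-}
step 7 deliver 3→0: —
step 8 propose(0,'p'): 0={lead,t=1,log=p}
step 9 deliver 0→2: 2={foll,t=1,log=p}
step 10 deliver 2→0: —
step 11 deliver 0→3: 3={foll,t=1,log=p}
step 12 deliver 3→0: —
step 13 propose(0,'s'): 0={lead,t=1,log=p,s}
step 14 deliver 0→1: 1={foll,t=1,log=p}
step 15 deliver 1→0: —
step 16 deliver 0→3: 3={foll,t=1,log=p,s}

1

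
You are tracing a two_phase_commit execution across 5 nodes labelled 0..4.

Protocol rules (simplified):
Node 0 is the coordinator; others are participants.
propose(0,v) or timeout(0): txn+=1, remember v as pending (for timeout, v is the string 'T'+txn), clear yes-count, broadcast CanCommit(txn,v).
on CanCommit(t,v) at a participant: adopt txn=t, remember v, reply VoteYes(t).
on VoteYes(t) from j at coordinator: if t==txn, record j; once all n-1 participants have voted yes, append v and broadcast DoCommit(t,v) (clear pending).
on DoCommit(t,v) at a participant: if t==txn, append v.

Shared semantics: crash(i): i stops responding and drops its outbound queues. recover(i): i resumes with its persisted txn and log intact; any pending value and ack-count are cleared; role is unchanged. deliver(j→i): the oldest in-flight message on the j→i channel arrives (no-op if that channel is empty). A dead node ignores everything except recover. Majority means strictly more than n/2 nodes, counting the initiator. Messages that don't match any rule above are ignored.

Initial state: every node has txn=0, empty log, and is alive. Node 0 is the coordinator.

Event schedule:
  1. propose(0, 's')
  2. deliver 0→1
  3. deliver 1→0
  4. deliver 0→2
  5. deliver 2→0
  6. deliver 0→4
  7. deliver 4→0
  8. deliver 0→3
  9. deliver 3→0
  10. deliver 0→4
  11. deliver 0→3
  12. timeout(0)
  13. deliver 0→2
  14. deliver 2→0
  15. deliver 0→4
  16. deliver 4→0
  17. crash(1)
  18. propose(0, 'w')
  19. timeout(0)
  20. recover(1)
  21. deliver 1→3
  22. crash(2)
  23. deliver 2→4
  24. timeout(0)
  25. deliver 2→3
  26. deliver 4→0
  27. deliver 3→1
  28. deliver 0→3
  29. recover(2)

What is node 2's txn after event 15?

[1] propose(0,'s') → N0(coor t1 [-])
[2] deliver 0→1 → N1(part t1 [-])
[3] deliver 1→0 → ∅
[4] deliver 0→2 → N2(part t1 [-])
[5] deliver 2→0 → ∅
[6] deliver 0→4 → N4(part t1 [-])
[7] deliver 4→0 → ∅
[8] deliver 0→3 → N3(part t1 [-])
[9] deliver 3→0 → N0(coor t1 [s])
[10] deliver 0→4 → N4(part t1 [s])
[11] deliver 0→3 → N3(part t1 [s])
[12] timeout(0) → N0(coor t2 [s])
[13] deliver 0→2 → N2(part t1 [s])
[14] deliver 2→0 → ∅
[15] deliver 0→4 → N4(part t2 [s])

1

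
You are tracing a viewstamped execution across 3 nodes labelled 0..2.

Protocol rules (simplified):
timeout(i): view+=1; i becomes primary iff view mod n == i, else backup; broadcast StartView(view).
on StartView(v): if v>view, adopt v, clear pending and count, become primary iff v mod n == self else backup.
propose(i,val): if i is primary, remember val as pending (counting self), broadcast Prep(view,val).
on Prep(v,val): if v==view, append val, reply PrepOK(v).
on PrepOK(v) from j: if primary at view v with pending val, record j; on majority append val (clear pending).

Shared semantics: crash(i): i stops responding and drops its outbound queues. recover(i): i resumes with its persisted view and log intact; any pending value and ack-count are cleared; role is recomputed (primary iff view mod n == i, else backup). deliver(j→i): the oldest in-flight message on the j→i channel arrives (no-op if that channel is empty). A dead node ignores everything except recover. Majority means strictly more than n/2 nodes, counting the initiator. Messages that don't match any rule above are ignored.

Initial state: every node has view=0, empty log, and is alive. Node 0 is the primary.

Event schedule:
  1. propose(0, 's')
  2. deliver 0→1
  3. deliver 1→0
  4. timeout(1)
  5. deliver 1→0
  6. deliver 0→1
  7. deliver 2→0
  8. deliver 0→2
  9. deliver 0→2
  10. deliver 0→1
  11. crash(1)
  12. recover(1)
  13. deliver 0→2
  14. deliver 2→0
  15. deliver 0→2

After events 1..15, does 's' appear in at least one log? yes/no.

after 1 — propose(0,'s'): ·
after 2 — deliver 0→1: n1:back/v0/[s]
after 3 — deliver 1→0: n0:prim/v0/[s]
after 4 — timeout(1): n1:prim/v1/[s]
after 5 — deliver 1→0: n0:back/v1/[s]
after 6 — deliver 0→1: ·
after 7 — deliver 2→0: ·
after 8 — deliver 0→2: n2:back/v0/[s]
after 9 — deliver 0→2: ·
after 10 — deliver 0→1: ·
after 11 — crash(1): n1:✗prim/v1/[s]
after 12 — recover(1): n1:prim/v1/[s]
after 13 — deliver 0→2: ·
after 14 — deliver 2→0: ·
after 15 — deliver 0→2: ·

yes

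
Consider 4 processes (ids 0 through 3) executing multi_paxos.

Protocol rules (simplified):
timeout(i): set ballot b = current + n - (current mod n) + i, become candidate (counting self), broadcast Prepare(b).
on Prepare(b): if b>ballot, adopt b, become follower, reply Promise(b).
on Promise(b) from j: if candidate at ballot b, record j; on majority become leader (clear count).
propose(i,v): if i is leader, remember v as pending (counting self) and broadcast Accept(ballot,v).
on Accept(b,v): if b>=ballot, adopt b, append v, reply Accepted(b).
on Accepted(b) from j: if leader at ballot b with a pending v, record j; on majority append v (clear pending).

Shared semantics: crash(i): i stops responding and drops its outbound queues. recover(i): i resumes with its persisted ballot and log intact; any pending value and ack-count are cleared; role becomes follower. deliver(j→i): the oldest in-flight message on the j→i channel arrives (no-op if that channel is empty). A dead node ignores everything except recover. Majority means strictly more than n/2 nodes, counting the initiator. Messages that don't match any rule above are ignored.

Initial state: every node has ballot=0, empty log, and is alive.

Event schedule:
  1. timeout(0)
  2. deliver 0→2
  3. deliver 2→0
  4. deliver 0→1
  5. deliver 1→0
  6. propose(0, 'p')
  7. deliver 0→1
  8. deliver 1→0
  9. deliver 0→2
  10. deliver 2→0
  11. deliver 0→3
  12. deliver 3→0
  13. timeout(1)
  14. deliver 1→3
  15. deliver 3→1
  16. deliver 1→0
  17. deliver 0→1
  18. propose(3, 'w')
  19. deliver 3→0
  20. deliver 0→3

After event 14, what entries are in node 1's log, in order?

[1] timeout(0) → N0(cand b4 [-])
[2] deliver 0→2 → N2(foll b4 [-])
[3] deliver 2→0 → ∅
[4] deliver 0→1 → N1(foll b4 [-])
[5] deliver 1→0 → N0(lead b4 [-])
[6] propose(0,'p') → ∅
[7] deliver 0→1 → N1(foll b4 [p])
[8] deliver 1→0 → ∅
[9] deliver 0→2 → N2(foll b4 [p])
[10] deliver 2→0 → N0(lead b4 [p])
[11] deliver 0→3 → N3(foll b4 [-])
[12] deliver 3→0 → ∅
[13] timeout(1) → N1(cand b9 [p])
[14] deliver 1→3 → N3(foll b9 [-])

p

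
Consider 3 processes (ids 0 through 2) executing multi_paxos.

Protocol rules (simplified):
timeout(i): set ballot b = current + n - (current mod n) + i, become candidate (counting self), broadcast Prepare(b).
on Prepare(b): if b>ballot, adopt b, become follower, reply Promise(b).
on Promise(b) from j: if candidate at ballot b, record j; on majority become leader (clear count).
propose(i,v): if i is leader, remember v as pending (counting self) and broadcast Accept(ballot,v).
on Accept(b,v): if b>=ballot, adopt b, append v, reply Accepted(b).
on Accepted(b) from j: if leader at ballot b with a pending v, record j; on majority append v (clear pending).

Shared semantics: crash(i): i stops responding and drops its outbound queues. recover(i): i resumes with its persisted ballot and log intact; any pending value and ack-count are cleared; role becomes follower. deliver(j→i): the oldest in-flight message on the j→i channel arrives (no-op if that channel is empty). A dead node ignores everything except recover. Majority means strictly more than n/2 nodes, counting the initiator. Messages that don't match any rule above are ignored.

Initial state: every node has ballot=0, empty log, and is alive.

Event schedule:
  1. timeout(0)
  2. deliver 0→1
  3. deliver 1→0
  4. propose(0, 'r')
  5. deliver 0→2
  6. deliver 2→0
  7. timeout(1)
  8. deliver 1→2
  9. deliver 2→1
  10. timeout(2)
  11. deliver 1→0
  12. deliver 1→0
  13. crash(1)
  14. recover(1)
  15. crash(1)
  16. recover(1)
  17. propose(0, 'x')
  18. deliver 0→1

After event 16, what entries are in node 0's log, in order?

empty

[1] timeout(0) → N0(cand b3 [-])
[2] deliver 0→1 → N1(foll b3 [-])
[3] deliver 1→0 → N0(lead b3 [-])
[4] propose(0,'r') → ∅
[5] deliver 0→2 → N2(foll b3 [-])
[6] deliver 2→0 → ∅
[7] timeout(1) → N1(cand b7 [-])
[8] deliver 1→2 → N2(foll b7 [-])
[9] deliver 2→1 → N1(lead b7 [-])
[10] timeout(2) → N2(cand b11 [-])
[11] deliver 1→0 → N0(foll b7 [-])
[12] deliver 1→0 → ∅
[13] crash(1) → N1(✗lead b7 [-])
[14] recover(1) → N1(foll b7 [-])
[15] crash(1) → N1(✗foll b7 [-])
[16] recover(1) → N1(foll b7 [-])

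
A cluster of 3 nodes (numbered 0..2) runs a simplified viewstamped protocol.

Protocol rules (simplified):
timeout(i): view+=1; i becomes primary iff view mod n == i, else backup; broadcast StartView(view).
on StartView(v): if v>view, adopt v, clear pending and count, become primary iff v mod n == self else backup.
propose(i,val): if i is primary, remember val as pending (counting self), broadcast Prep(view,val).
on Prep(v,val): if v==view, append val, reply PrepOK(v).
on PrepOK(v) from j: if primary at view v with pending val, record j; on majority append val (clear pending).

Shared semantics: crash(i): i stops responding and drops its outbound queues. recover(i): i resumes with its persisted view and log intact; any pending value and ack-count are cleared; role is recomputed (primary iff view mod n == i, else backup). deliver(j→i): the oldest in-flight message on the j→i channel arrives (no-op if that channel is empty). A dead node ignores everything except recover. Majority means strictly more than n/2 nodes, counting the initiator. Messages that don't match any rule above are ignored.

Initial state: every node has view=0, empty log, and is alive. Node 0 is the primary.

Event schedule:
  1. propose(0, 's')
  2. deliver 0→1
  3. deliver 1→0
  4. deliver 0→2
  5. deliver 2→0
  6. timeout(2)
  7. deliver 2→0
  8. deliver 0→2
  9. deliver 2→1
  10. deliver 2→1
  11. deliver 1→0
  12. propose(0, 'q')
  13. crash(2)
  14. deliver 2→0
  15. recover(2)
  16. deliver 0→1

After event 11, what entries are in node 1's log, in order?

s

e1 propose(0,'s'): ·
e2 deliver 0→1: 1[back,v=0,s]
e3 deliver 1→0: 0[prim,v=0,s]
e4 deliver 0→2: 2[back,v=0,s]
e5 deliver 2→0: ·
e6 timeout(2): 2[back,v=1,s]
e7 deliver 2→0: 0[back,v=1,s]
e8 deliver 0→2: ·
e9 deliver 2→1: 1[prim,v=1,s]
e10 deliver 2→1: ·
e11 deliver 1→0: ·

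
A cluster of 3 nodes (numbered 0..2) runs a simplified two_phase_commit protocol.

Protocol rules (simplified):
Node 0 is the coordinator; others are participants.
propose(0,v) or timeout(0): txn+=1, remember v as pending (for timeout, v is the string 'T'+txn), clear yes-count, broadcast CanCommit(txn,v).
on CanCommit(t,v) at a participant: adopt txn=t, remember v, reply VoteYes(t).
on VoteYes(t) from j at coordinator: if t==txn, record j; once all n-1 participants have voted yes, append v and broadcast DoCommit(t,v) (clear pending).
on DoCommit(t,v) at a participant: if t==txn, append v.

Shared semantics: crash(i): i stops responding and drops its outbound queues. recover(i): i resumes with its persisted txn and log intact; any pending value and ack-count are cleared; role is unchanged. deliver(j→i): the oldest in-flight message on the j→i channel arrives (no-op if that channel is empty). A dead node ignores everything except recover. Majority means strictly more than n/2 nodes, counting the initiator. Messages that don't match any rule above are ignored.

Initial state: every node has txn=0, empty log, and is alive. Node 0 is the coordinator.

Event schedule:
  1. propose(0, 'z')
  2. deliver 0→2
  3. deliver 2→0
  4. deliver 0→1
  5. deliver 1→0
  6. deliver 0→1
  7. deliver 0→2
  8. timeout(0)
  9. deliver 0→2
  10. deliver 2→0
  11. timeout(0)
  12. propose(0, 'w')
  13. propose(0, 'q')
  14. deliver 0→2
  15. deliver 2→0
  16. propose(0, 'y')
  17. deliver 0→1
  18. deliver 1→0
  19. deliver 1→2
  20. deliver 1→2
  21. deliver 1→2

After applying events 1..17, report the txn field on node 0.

step 1 propose(0,'z'): 0={coor,t=1,log=-}
step 2 deliver 0→2: 2={part,t=1,log=-}
step 3 deliver 2→0: —
step 4 deliver 0→1: 1={part,t=1,log=-}
step 5 deliver 1→0: 0={coor,t=1,log=z}
step 6 deliver 0→1: 1={part,t=1,log=z}
step 7 deliver 0→2: 2={part,t=1,log=z}
step 8 timeout(0): 0={coor,t=2,log=z}
step 9 deliver 0→2: 2={part,t=2,log=z}
step 10 deliver 2→0: —
step 11 timeout(0): 0={coor,t=3,log=z}
step 12 propose(0,'w'): 0={coor,t=4,log=z}
step 13 propose(0,'q'): 0={coor,t=5,log=z}
step 14 deliver 0→2: 2={part,t=3,log=z}
step 15 deliver 2→0: —
step 16 propose(0,'y'): 0={coor,t=6,log=z}
step 17 deliver 0→1: 1={part,t=2,log=z}

6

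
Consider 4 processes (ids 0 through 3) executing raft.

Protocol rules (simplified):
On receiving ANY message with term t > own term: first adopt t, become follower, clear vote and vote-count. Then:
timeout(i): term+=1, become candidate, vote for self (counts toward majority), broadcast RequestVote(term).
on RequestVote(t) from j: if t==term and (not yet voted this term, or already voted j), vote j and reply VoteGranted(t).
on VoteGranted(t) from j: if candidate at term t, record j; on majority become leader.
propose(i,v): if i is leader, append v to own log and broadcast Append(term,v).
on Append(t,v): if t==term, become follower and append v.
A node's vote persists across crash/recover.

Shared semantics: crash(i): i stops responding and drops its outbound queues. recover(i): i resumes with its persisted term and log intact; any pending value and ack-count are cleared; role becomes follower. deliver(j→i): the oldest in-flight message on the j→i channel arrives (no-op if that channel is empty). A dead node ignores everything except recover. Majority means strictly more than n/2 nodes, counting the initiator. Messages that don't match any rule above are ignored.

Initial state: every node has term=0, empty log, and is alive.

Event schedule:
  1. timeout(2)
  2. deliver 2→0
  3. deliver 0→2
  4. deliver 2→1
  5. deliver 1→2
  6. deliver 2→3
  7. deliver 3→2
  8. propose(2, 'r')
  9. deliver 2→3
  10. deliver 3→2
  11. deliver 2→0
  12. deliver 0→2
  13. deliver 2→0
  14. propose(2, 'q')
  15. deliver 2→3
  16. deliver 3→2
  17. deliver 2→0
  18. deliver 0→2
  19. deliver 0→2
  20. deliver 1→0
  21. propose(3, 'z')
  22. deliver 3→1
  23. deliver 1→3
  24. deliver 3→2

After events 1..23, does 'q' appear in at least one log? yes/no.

e1 timeout(2): 2[cand,t=1,-]
e2 deliver 2→0: 0[foll,t=1,-]
e3 deliver 0→2: ·
e4 deliver 2→1: 1[foll,t=1,-]
e5 deliver 1→2: 2[lead,t=1,-]
e6 deliver 2→3: 3[foll,t=1,-]
e7 deliver 3→2: ·
e8 propose(2,'r'): 2[lead,t=1,r]
e9 deliver 2→3: 3[foll,t=1,r]
e10 deliver 3→2: ·
e11 deliver 2→0: 0[foll,t=1,r]
e12 deliver 0→2: ·
e13 deliver 2→0: ·
e14 propose(2,'q'): 2[lead,t=1,r,q]
e15 deliver 2→3: 3[foll,t=1,r,q]
e16 deliver 3→2: ·
e17 deliver 2→0: 0[foll,t=1,r,q]
e18 deliver 0→2: ·
e19 deliver 0→2: ·
e20 deliver 1→0: ·
e21 propose(3,'z'): ·
e22 deliver 3→1: ·
e23 deliver 1→3: ·

yes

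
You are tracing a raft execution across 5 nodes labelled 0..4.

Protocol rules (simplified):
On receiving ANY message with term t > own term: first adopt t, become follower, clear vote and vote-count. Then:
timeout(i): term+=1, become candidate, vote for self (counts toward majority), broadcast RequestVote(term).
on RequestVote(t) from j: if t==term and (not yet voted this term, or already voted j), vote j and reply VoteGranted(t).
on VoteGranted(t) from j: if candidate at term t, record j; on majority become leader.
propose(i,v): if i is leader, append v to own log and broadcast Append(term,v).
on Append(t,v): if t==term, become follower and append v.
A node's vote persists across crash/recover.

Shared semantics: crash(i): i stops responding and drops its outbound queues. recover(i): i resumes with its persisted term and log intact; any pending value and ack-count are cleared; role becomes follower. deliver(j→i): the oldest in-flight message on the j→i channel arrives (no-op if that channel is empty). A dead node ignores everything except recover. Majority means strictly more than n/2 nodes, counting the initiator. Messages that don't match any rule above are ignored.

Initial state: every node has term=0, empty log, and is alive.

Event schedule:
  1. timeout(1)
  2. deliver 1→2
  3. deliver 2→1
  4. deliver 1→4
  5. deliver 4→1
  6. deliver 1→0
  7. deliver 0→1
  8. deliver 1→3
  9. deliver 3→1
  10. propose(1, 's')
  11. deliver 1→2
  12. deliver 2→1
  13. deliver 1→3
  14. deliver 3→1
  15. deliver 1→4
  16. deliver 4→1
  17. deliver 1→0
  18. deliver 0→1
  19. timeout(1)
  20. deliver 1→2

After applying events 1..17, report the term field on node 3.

[1] timeout(1) → N1(cand t1 [-])
[2] deliver 1→2 → N2(foll t1 [-])
[3] deliver 2→1 → ∅
[4] deliver 1→4 → N4(foll t1 [-])
[5] deliver 4→1 → N1(lead t1 [-])
[6] deliver 1→0 → N0(foll t1 [-])
[7] deliver 0→1 → ∅
[8] deliver 1→3 → N3(foll t1 [-])
[9] deliver 3→1 → ∅
[10] propose(1,'s') → N1(lead t1 [s])
[11] deliver 1→2 → N2(foll t1 [s])
[12] deliver 2→1 → ∅
[13] deliver 1→3 → N3(foll t1 [s])
[14] deliver 3→1 → ∅
[15] deliver 1→4 → N4(foll t1 [s])
[16] deliver 4→1 → ∅
[17] deliver 1→0 → N0(foll t1 [s])

1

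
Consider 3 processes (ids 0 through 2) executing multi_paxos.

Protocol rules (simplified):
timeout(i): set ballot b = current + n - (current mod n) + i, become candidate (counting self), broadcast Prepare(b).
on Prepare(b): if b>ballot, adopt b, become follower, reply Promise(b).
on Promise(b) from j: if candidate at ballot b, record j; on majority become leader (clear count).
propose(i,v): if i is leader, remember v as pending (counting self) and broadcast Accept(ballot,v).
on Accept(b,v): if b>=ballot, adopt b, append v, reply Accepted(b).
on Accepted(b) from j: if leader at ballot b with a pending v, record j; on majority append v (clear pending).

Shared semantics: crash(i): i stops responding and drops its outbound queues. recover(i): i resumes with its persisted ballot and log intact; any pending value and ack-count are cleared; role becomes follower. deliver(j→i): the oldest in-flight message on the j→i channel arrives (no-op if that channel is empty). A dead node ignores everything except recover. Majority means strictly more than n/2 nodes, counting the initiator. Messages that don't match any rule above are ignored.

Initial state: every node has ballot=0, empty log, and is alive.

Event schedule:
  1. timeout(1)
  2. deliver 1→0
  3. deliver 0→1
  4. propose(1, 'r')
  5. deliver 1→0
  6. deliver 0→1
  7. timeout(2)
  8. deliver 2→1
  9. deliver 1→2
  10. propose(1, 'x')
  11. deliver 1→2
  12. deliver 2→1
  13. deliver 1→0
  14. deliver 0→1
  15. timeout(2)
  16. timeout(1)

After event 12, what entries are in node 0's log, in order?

r

1. timeout(1):  <1:cand b4 ->
2. deliver 1→0:  <0:foll b4 ->
3. deliver 0→1:  <1:lead b4 ->
4. propose(1,'r'):  nop
5. deliver 1→0:  <0:foll b4 r>
6. deliver 0→1:  <1:lead b4 r>
7. timeout(2):  <2:cand b5 ->
8. deliver 2→1:  <1:foll b5 r>
9. deliver 1→2:  nop
10. propose(1,'x'):  nop
11. deliver 1→2:  nop
12. deliver 2→1:  nop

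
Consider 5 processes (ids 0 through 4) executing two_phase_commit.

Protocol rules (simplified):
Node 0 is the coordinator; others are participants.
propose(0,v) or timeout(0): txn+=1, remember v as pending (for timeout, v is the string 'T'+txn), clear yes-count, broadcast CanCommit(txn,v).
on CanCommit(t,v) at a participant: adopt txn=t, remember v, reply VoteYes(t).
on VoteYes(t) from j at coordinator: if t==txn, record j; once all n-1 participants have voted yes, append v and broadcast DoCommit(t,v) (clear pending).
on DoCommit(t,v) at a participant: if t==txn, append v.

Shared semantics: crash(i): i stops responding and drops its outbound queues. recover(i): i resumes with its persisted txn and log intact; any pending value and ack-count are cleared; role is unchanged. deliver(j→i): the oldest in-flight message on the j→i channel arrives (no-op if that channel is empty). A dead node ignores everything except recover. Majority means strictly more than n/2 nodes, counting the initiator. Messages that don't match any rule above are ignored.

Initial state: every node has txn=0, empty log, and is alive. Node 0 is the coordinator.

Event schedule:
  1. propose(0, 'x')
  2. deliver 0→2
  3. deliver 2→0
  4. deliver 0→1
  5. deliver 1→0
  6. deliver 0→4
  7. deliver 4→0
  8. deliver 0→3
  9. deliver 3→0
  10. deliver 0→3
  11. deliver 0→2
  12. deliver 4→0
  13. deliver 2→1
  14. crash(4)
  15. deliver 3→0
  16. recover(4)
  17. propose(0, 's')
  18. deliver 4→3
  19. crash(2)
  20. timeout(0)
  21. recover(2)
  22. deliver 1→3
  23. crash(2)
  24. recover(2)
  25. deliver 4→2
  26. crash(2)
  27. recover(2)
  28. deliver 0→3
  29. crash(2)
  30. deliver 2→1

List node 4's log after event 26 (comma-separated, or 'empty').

e1 propose(0,'x'): 0[coor,t=1,-]
e2 deliver 0→2: 2[part,t=1,-]
e3 deliver 2→0: ·
e4 deliver 0→1: 1[part,t=1,-]
e5 deliver 1→0: ·
e6 deliver 0→4: 4[part,t=1,-]
e7 deliver 4→0: ·
e8 deliver 0→3: 3[part,t=1,-]
e9 deliver 3→0: 0[coor,t=1,x]
e10 deliver 0→3: 3[part,t=1,x]
e11 deliver 0→2: 2[part,t=1,x]
e12 deliver 4→0: ·
e13 deliver 2→1: ·
e14 crash(4): 4[✗part,t=1,-]
e15 deliver 3→0: ·
e16 recover(4): 4[part,t=1,-]
e17 propose(0,'s'): 0[coor,t=2,x]
e18 deliver 4→3: ·
e19 crash(2): 2[✗part,t=1,x]
e20 timeout(0): 0[coor,t=3,x]
e21 recover(2): 2[part,t=1,x]
e22 deliver 1→3: ·
e23 crash(2): 2[✗part,t=1,x]
e24 recover(2): 2[part,t=1,x]
e25 deliver 4→2: ·
e26 crash(2): 2[✗part,t=1,x]

empty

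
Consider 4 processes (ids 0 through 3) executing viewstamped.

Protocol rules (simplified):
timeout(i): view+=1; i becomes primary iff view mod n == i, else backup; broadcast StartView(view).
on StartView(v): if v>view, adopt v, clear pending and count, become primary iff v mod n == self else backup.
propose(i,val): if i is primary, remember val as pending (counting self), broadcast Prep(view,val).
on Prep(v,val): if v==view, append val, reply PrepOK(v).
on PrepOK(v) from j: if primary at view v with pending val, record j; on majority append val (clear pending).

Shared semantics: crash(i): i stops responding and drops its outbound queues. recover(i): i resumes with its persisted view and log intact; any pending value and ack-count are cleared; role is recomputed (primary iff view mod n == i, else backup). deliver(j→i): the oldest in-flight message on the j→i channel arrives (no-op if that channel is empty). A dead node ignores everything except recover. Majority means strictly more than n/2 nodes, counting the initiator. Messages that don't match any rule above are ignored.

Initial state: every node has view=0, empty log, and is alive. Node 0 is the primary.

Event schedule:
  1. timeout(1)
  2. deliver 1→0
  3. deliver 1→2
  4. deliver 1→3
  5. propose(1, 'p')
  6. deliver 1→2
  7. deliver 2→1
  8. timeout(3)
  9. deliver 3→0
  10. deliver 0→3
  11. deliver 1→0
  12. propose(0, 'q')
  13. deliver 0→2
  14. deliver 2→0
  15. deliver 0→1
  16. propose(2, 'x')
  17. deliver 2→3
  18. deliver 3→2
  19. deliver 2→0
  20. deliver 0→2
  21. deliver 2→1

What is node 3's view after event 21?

2

1. timeout(1):  <1:prim v1 ->
2. deliver 1→0:  <0:back v1 ->
3. deliver 1→2:  <2:back v1 ->
4. deliver 1→3:  <3:back v1 ->
5. propose(1,'p'):  nop
6. deliver 1→2:  <2:back v1 p>
7. deliver 2→1:  nop
8. timeout(3):  <3:back v2 ->
9. deliver 3→0:  <0:back v2 ->
10. deliver 0→3:  nop
11. deliver 1→0:  nop
12. propose(0,'q'):  nop
13. deliver 0→2:  nop
14. deliver 2→0:  nop
15. deliver 0→1:  nop
16. propose(2,'x'):  nop
17. deliver 2→3:  nop
18. deliver 3→2:  <2:prim v2 p>
19. deliver 2→0:  nop
20. deliver 0→2:  nop
21. deliver 2→1:  nop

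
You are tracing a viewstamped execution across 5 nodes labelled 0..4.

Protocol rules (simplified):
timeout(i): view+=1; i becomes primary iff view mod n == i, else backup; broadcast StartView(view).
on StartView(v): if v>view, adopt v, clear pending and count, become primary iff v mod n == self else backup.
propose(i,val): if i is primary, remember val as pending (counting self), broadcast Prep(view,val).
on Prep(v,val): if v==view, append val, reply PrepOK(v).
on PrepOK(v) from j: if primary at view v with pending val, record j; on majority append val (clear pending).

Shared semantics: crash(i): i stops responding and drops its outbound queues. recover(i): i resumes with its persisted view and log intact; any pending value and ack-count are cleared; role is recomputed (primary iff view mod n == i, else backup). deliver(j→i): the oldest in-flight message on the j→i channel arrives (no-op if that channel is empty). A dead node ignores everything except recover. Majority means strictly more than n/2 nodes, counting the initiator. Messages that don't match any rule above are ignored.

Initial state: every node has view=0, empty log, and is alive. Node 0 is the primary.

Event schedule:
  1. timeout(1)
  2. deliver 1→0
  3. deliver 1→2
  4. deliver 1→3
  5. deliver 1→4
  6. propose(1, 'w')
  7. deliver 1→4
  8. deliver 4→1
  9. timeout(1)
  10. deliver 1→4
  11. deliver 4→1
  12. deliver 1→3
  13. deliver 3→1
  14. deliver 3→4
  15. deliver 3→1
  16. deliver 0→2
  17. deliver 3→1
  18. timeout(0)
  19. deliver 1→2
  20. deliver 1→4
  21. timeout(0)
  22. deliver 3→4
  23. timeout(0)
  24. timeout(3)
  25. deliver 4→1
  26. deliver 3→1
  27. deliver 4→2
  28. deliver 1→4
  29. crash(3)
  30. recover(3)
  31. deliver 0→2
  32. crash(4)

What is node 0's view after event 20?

2

e1 timeout(1): 1[prim,v=1,-]
e2 deliver 1→0: 0[back,v=1,-]
e3 deliver 1→2: 2[back,v=1,-]
e4 deliver 1→3: 3[back,v=1,-]
e5 deliver 1→4: 4[back,v=1,-]
e6 propose(1,'w'): ·
e7 deliver 1→4: 4[back,v=1,w]
e8 deliver 4→1: ·
e9 timeout(1): 1[back,v=2,-]
e10 deliver 1→4: 4[back,v=2,w]
e11 deliver 4→1: ·
e12 deliver 1→3: 3[back,v=1,w]
e13 deliver 3→1: ·
e14 deliver 3→4: ·
e15 deliver 3→1: ·
e16 deliver 0→2: ·
e17 deliver 3→1: ·
e18 timeout(0): 0[back,v=2,-]
e19 deliver 1→2: 2[back,v=1,w]
e20 deliver 1→4: ·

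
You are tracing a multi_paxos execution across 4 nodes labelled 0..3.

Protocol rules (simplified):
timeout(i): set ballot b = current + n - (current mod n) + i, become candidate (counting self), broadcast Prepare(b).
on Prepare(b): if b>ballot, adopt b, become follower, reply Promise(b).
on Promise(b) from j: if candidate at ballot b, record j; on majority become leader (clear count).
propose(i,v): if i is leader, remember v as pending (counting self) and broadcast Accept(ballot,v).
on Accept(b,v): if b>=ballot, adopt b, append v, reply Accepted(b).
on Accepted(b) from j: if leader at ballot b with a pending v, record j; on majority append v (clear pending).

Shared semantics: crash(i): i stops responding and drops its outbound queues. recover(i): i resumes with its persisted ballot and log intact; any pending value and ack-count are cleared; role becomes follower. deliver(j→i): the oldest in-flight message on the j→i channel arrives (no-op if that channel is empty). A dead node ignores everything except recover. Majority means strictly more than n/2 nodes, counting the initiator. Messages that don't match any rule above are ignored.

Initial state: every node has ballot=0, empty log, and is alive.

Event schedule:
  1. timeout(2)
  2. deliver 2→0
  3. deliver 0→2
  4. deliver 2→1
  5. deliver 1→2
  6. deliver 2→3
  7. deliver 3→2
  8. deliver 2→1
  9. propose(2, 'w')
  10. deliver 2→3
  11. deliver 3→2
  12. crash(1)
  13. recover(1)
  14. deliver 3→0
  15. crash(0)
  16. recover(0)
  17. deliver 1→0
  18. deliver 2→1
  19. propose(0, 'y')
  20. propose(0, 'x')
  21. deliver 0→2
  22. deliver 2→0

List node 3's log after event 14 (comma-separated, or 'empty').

[1] timeout(2) → N2(cand b6 [-])
[2] deliver 2→0 → N0(foll b6 [-])
[3] deliver 0→2 → ∅
[4] deliver 2→1 → N1(foll b6 [-])
[5] deliver 1→2 → N2(lead b6 [-])
[6] deliver 2→3 → N3(foll b6 [-])
[7] deliver 3→2 → ∅
[8] deliver 2→1 → ∅
[9] propose(2,'w') → ∅
[10] deliver 2→3 → N3(foll b6 [w])
[11] deliver 3→2 → ∅
[12] crash(1) → N1(✗foll b6 [-])
[13] recover(1) → N1(foll b6 [-])
[14] deliver 3→0 → ∅

w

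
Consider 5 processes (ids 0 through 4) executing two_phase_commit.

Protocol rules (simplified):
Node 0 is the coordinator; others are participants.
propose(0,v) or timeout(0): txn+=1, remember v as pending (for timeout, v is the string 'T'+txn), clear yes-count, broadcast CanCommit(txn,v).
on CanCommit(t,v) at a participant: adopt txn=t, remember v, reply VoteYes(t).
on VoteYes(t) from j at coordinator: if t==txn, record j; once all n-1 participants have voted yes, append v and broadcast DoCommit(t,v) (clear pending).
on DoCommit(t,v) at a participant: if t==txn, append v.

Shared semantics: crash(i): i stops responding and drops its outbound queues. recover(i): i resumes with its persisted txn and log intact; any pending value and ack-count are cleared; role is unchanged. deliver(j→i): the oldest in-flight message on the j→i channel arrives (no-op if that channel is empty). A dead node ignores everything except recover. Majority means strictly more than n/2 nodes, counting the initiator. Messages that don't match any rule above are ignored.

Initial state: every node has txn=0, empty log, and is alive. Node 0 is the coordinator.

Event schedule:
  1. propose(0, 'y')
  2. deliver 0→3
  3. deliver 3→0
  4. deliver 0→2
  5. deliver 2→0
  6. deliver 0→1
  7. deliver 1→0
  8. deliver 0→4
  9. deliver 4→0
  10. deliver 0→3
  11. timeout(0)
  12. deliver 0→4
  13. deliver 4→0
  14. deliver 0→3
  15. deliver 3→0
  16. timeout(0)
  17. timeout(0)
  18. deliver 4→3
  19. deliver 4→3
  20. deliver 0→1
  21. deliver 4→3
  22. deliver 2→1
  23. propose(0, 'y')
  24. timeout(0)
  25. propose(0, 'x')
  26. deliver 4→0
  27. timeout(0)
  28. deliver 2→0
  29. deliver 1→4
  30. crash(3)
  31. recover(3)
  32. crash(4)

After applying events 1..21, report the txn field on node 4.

1

[1] propose(0,'y') → N0(coor t1 [-])
[2] deliver 0→3 → N3(part t1 [-])
[3] deliver 3→0 → ∅
[4] deliver 0→2 → N2(part t1 [-])
[5] deliver 2→0 → ∅
[6] deliver 0→1 → N1(part t1 [-])
[7] deliver 1→0 → ∅
[8] deliver 0→4 → N4(part t1 [-])
[9] deliver 4→0 → N0(coor t1 [y])
[10] deliver 0→3 → N3(part t1 [y])
[11] timeout(0) → N0(coor t2 [y])
[12] deliver 0→4 → N4(part t1 [y])
[13] deliver 4→0 → ∅
[14] deliver 0→3 → N3(part t2 [y])
[15] deliver 3→0 → ∅
[16] timeout(0) → N0(coor t3 [y])
[17] timeout(0) → N0(coor t4 [y])
[18] deliver 4→3 → ∅
[19] deliver 4→3 → ∅
[20] deliver 0→1 → N1(part t1 [y])
[21] deliver 4→3 → ∅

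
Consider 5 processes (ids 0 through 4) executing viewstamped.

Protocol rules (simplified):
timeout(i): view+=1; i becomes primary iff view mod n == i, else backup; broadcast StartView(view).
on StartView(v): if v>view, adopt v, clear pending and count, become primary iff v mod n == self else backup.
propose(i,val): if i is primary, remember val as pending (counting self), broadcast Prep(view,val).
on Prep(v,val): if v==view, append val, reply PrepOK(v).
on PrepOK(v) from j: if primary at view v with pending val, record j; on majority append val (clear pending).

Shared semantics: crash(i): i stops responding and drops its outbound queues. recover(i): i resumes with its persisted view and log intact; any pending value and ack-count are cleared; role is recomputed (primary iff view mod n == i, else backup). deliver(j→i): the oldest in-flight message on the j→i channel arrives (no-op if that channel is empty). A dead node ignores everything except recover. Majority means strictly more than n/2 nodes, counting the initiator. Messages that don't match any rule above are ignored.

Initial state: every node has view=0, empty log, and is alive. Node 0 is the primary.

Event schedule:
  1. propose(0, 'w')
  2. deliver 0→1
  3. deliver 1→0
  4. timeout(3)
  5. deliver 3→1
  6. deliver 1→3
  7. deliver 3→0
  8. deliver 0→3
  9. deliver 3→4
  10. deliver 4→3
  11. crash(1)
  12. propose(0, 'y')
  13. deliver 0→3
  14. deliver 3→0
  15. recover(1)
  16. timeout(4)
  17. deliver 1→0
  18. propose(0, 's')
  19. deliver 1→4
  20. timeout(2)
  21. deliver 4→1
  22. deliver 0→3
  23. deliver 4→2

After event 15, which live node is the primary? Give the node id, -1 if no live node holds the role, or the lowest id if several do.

1

e1 propose(0,'w'): ·
e2 deliver 0→1: 1[back,v=0,w]
e3 deliver 1→0: ·
e4 timeout(3): 3[back,v=1,-]
e5 deliver 3→1: 1[prim,v=1,w]
e6 deliver 1→3: ·
e7 deliver 3→0: 0[back,v=1,-]
e8 deliver 0→3: ·
e9 deliver 3→4: 4[back,v=1,-]
e10 deliver 4→3: ·
e11 crash(1): 1[✗prim,v=1,w]
e12 propose(0,'y'): ·
e13 deliver 0→3: ·
e14 deliver 3→0: ·
e15 recover(1): 1[prim,v=1,w]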